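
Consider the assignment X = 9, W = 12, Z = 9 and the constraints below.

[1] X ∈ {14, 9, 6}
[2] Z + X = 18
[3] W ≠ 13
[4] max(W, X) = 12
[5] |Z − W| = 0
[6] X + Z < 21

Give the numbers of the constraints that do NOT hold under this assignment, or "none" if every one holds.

[1] X = 9 is in {14, 9, 6} — OK.
[2] Z + X = 9 + 9 = 18 — OK.
[3] W = 12, and 12 ≠ 13 — OK.
[4] max(12, 9) = 12 — OK.
[5] |9 − 12| = 3, not 0 — violated.
[6] X + Z = 9 + 9 = 18; 18 < 21 — OK.

No — constraint 5 is not satisfied.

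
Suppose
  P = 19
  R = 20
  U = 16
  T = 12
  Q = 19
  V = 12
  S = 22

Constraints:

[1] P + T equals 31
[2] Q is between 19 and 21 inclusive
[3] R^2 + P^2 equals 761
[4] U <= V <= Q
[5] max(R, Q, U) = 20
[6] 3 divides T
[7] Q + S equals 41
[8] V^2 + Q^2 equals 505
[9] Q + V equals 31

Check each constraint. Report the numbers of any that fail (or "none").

[1] P + T = 19 + 12 = 31  ✔
[2] Q = 19 lies in [19, 21]  ✔
[3] R^2 + P^2 = 20^2 + 19^2 = 400 + 361 = 761  ✔
[4] values 16, 12, 19; U = 16 is not <= V = 12  ✘
[5] max(20, 19, 16) = 20  ✔
[6] 12 / 3 = 4, so 3 divides 12  ✔
[7] Q + S = 19 + 22 = 41  ✔
[8] V^2 + Q^2 = 12^2 + 19^2 = 144 + 361 = 505  ✔
[9] Q + V = 19 + 12 = 31  ✔

No — constraint 4 is not satisfied.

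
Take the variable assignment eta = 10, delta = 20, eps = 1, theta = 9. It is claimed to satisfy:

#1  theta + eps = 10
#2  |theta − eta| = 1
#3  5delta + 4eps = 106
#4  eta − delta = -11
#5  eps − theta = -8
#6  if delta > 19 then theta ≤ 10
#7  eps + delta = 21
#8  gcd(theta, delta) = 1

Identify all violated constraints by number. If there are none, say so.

Violated: 3 and 4.

#1 theta + eps = 9 + 1 = 10 — satisfied.
#2 |9 − 10| = 1 — satisfied.
#3 5delta + 4eps = 5(20) + 4(1) = 104, not 106 — violated.
#4 eta − delta = 10 − 20 = -10, not -11 — violated.
#5 eps − theta = 1 − 9 = -8 — satisfied.
#6 delta = 20 > 19, so we need theta ≤ 10; theta = 9 ≤ 10 — satisfied.
#7 eps + delta = 1 + 20 = 21 — satisfied.
#8 gcd(9, 20) = 1 — satisfied.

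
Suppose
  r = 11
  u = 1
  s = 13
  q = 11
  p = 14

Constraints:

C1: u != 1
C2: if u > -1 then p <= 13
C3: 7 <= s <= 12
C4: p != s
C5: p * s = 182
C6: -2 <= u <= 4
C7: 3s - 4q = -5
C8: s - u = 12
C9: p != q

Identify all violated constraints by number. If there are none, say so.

C1: u = 1, but 1 is required to differ  no
C2: u = 1 > -1, so we need p ≤ 13; but p = 14 > 13  no
C3: s = 13 is outside [7, 12]  no
C4: p = 14, s = 13; distinct  yes
C5: p * s = 14 * 13 = 182  yes
C6: u = 1 lies in [-2, 4]  yes
C7: 3s - 4q = 3(13) - 4(11) = -5  yes
C8: s - u = 13 - 1 = 12  yes
C9: p = 14, q = 11; distinct  yes

Constraints 1, 2, and 3 do not hold.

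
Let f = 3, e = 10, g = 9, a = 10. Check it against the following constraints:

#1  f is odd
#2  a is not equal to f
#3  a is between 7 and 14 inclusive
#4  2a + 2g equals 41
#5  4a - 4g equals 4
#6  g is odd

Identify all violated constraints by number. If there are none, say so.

No — constraint 4 is not satisfied.

#1 f = 3 is odd  OK
#2 a = 10, f = 3; distinct  OK
#3 a = 10 lies in [7, 14]  OK
#4 2a + 2g = 2(10) + 2(9) = 38, not 41  FAIL
#5 4a - 4g = 4(10) - 4(9) = 4  OK
#6 g = 9 is odd  OK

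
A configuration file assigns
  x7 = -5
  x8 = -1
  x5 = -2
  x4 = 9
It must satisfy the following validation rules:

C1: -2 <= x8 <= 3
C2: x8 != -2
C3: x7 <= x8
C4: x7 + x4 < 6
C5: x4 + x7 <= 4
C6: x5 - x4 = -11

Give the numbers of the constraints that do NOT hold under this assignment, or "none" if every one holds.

All constraints are satisfied.

C1: x8 = -1 lies in [-2, 3] — holds.
C2: x8 = -1, and -1 ≠ -2 — holds.
C3: x7 = -5, x8 = -1; -5 ≤ -1 — holds.
C4: x7 + x4 = -5 + 9 = 4; 4 < 6 — holds.
C5: x4 + x7 = 9 + (-5) = 4; 4 ≤ 4 — holds.
C6: x5 - x4 = -2 - 9 = -11 — holds.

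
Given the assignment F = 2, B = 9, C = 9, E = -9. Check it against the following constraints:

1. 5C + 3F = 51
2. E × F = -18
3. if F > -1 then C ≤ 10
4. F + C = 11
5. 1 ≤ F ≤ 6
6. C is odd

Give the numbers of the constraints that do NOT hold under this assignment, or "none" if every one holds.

All constraints are satisfied.

1. 5C + 3F = 5(9) + 3(2) = 51 — OK.
2. E × F = -9 × 2 = -18 — OK.
3. F = 2 > -1, so we need C ≤ 10; C = 9 ≤ 10 — OK.
4. F + C = 2 + 9 = 11 — OK.
5. F = 2 lies in [1, 6] — OK.
6. C = 9 is odd — OK.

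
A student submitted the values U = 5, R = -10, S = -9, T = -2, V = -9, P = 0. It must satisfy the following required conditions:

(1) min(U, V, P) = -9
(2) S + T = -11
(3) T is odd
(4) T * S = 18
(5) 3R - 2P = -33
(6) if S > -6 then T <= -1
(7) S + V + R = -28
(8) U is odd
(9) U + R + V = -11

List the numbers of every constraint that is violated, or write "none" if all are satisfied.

(1) min(5, -9, 0) = -9 — satisfied.
(2) S + T = -9 + (-2) = -11 — satisfied.
(3) T = -2 is even — violated.
(4) T * S = -2 * (-9) = 18 — satisfied.
(5) 3R - 2P = 3(-10) - 2(0) = -30, not -33 — violated.
(6) S = -9, not > -6; antecedent false, conditional vacuously true — satisfied.
(7) S + V + R = -9 + (-9) + (-10) = -28 — satisfied.
(8) U = 5 is odd — satisfied.
(9) U + R + V = 5 + (-10) + (-9) = -14, not -11 — violated.

Constraints 3, 5, 9 are violated.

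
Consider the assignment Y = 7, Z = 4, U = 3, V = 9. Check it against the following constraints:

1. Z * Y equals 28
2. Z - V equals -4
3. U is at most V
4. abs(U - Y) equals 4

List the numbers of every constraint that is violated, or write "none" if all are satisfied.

1. Z * Y = 4 * 7 = 28 — holds.
2. Z - V = 4 - 9 = -5, not -4 — does not hold.
3. U = 3, V = 9; 3 ≤ 9 — holds.
4. abs(3 - 7) = 4 — holds.

No — constraint 2 is not satisfied.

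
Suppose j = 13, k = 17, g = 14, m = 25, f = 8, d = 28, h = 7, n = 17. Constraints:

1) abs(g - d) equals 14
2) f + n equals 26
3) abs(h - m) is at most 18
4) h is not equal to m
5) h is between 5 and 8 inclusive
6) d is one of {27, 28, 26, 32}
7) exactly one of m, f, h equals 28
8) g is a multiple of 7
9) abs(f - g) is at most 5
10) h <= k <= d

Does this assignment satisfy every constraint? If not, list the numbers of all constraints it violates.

Constraints 2, 7, and 9 do not hold.

1) abs(14 - 28) = 14 — satisfied.
2) f + n = 8 + 17 = 25, not 26 — violated.
3) abs(7 - 25) = 18; 18 ≤ 18 — satisfied.
4) h = 7, m = 25; distinct — satisfied.
5) h = 7 lies in [5, 8] — satisfied.
6) d = 28 is in {27, 28, 26, 32} — satisfied.
7) m=25, f=8, h=7; 0 of them equal 28, not exactly one — violated.
8) 14 / 7 = 2, so 7 divides 14 — satisfied.
9) abs(8 - 14) = 6; 6 > 5, exceeds bound 5 — violated.
10) values 7 <= 17 <= 28 — satisfied.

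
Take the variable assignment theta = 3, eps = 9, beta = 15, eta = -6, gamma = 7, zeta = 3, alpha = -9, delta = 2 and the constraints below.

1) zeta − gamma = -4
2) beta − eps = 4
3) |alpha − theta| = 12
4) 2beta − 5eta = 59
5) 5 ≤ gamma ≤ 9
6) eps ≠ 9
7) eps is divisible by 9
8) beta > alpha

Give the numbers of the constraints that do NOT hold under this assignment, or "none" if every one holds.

Violated: 2, 4, and 6.

1) zeta − gamma = 3 − 7 = -4 — holds.
2) beta − eps = 15 − 9 = 6, not 4 — does not hold.
3) |-9 − 3| = 12 — holds.
4) 2beta − 5eta = 2(15) − 5(-6) = 60, not 59 — does not hold.
5) gamma = 7 lies in [5, 9] — holds.
6) eps = 9, but 9 is required to differ — does not hold.
7) 9 / 9 = 1, so 9 divides 9 — holds.
8) beta = 15, alpha = -9; 15 > -9 — holds.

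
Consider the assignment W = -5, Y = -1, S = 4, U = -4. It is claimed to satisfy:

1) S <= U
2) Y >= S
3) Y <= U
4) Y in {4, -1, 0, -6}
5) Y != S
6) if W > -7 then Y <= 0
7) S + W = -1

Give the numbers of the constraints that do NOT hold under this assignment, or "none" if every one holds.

Constraints 1, 2, 3 are violated.

1) S = 4, U = -4; 4 > -4 (want ≤)  ✗
2) Y = -1, S = 4; -1 < 4 (want ≥)  ✗
3) Y = -1, U = -4; -1 > -4 (want ≤)  ✗
4) Y = -1 is in {4, -1, 0, -6}  ✓
5) Y = -1, S = 4; distinct  ✓
6) W = -5 > -7, so we need Y ≤ 0; Y = -1 ≤ 0  ✓
7) S + W = 4 + (-5) = -1  ✓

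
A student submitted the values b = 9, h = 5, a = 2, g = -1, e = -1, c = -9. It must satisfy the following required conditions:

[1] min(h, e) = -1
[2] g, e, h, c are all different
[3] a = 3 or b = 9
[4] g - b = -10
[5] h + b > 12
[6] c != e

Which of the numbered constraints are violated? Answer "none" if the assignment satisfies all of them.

No — constraint 2 is not satisfied.

[1] min(5, -1) = -1 — holds.
[2] g = e = -1, not all different — does not hold.
[3] a = 2 ≠ 3, but b = 9 = 9 (second disjunct) — holds.
[4] g - b = -1 - 9 = -10 — holds.
[5] h + b = 5 + 9 = 14; 14 > 12 — holds.
[6] c = -9, e = -1; distinct — holds.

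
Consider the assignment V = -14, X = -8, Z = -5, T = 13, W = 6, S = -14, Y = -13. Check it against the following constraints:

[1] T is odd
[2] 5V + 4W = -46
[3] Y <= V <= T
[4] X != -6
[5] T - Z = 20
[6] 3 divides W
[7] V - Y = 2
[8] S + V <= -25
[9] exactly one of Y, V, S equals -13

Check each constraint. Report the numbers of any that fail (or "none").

[1] T = 13 is odd — satisfied.
[2] 5V + 4W = 5(-14) + 4(6) = -46 — satisfied.
[3] values -13, -14, 13; Y = -13 is not <= V = -14 — violated.
[4] X = -8, and -8 ≠ -6 — satisfied.
[5] T - Z = 13 - (-5) = 18, not 20 — violated.
[6] 6 / 3 = 2, so 3 divides 6 — satisfied.
[7] V - Y = -14 - (-13) = -1, not 2 — violated.
[8] S + V = -14 + (-14) = -28; -28 ≤ -25 — satisfied.
[9] Y=-13, V=-14, S=-14; 1 of them equals -13 — satisfied.

Violated: 3, 5, and 7.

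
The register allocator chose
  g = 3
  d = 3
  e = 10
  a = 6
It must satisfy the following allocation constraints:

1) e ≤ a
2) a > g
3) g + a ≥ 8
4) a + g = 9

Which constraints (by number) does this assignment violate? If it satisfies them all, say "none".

1) e = 10, a = 6; 10 > 6 (want ≤) — fails.
2) a = 6, g = 3; 6 > 3 — holds.
3) g + a = 3 + 6 = 9; 9 ≥ 8 — holds.
4) a + g = 6 + 3 = 9 — holds.

Violated: 1.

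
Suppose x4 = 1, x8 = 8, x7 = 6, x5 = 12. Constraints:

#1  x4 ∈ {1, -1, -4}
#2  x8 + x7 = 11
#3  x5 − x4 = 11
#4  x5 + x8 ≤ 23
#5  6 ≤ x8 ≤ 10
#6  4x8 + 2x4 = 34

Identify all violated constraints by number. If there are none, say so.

#1 x4 = 1 is in {1, -1, -4}  ✔
#2 x8 + x7 = 8 + 6 = 14, not 11  ✘
#3 x5 − x4 = 12 − 1 = 11  ✔
#4 x5 + x8 = 12 + 8 = 20; 20 ≤ 23  ✔
#5 x8 = 8 lies in [6, 10]  ✔
#6 4x8 + 2x4 = 4(8) + 2(1) = 34  ✔

No — constraint 2 is not satisfied.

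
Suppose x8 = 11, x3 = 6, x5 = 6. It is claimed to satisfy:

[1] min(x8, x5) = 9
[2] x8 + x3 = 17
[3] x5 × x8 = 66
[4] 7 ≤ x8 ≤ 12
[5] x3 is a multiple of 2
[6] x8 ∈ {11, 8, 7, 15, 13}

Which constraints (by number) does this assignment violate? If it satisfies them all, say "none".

Violated: 1.

[1] min(11, 6) = 6, not 9  ✘
[2] x8 + x3 = 11 + 6 = 17  ✔
[3] x5 × x8 = 6 × 11 = 66  ✔
[4] x8 = 11 lies in [7, 12]  ✔
[5] 6 / 2 = 3, so 2 divides 6  ✔
[6] x8 = 11 is in {11, 8, 7, 15, 13}  ✔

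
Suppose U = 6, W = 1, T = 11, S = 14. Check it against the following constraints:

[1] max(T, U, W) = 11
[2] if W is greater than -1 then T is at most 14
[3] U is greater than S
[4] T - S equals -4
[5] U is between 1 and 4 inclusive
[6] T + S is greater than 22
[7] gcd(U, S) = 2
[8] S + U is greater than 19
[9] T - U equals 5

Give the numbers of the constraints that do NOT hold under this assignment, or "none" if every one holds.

[1] max(11, 6, 1) = 11  ✔
[2] W = 1 > -1, so we need T ≤ 14; T = 11 ≤ 14  ✔
[3] U = 6, S = 14; 6 ≤ 14 (want >)  ✘
[4] T - S = 11 - 14 = -3, not -4  ✘
[5] U = 6 is outside [1, 4]  ✘
[6] T + S = 11 + 14 = 25; 25 > 22  ✔
[7] gcd(6, 14) = 2  ✔
[8] S + U = 14 + 6 = 20; 20 > 19  ✔
[9] T - U = 11 - 6 = 5  ✔

No — constraints 3, 4, 5 are not satisfied.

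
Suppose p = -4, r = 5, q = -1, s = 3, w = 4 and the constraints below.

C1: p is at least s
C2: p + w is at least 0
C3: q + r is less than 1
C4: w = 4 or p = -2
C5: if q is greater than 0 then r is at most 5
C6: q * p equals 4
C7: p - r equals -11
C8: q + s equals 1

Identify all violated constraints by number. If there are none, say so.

C1: p = -4, s = 3; -4 < 3 (want ≥)  fails
C2: p + w = -4 + 4 = 0; 0 ≥ 0  holds
C3: q + r = -1 + 5 = 4; 4 ≥ 1, bound 1 not met  fails
C4: w = 4 = 4 (first disjunct)  holds
C5: q = -1, not > 0; antecedent false, conditional vacuously true  holds
C6: q * p = -1 * (-4) = 4  holds
C7: p - r = -4 - 5 = -9, not -11  fails
C8: q + s = -1 + 3 = 2, not 1  fails

Constraints 1, 3, 7, and 8 are violated.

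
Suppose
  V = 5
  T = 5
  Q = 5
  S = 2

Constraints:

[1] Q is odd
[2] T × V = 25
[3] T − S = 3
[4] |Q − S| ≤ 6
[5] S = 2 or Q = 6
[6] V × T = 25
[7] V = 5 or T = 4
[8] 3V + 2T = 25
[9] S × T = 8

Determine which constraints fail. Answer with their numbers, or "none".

No — constraint 9 is not satisfied.

[1] Q = 5 is odd — holds.
[2] T × V = 5 × 5 = 25 — holds.
[3] T − S = 5 − 2 = 3 — holds.
[4] |5 − 2| = 3; 3 ≤ 6 — holds.
[5] S = 2 = 2 (first disjunct) — holds.
[6] V × T = 5 × 5 = 25 — holds.
[7] V = 5 = 5 (first disjunct) — holds.
[8] 3V + 2T = 3(5) + 2(5) = 25 — holds.
[9] S × T = 2 × 5 = 10, not 8 — does not hold.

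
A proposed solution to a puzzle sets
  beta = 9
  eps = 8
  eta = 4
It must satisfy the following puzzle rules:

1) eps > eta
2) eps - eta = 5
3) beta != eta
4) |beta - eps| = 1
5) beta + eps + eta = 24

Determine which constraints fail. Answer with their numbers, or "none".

Constraints 2, 5 do not hold.

1) eps = 8, eta = 4; 8 > 4 — OK.
2) eps - eta = 8 - 4 = 4, not 5 — violated.
3) beta = 9, eta = 4; distinct — OK.
4) |9 - 8| = 1 — OK.
5) beta + eps + eta = 9 + 8 + 4 = 21, not 24 — violated.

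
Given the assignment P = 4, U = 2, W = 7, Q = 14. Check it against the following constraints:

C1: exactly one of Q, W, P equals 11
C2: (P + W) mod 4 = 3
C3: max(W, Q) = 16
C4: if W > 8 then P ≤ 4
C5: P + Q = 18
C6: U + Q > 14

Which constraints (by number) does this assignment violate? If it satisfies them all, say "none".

C1: Q=14, W=7, P=4; 0 of them equal 11, not exactly one — violated.
C2: P + W = 11; 11 mod 4 = 3 — satisfied.
C3: max(7, 14) = 14, not 16 — violated.
C4: W = 7, not > 8; antecedent false, conditional vacuously true — satisfied.
C5: P + Q = 4 + 14 = 18 — satisfied.
C6: U + Q = 2 + 14 = 16; 16 > 14 — satisfied.

No — constraints 1, 3 are not satisfied.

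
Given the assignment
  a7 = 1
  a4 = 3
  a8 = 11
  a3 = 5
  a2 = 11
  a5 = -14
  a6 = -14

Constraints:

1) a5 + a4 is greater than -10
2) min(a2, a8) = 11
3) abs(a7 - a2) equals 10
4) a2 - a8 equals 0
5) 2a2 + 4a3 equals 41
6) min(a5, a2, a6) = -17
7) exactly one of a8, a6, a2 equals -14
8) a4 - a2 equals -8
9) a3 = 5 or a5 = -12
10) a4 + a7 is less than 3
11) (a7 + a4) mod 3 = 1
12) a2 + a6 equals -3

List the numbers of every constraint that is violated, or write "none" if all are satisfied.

No — constraints 1, 5, 6, 10 are not satisfied.

1) a5 + a4 = -14 + 3 = -11; -11 ≤ -10, bound -10 not met — fails.
2) min(11, 11) = 11 — holds.
3) abs(1 - 11) = 10 — holds.
4) a2 - a8 = 11 - 11 = 0 — holds.
5) 2a2 + 4a3 = 2(11) + 4(5) = 42, not 41 — fails.
6) min(-14, 11, -14) = -14, not -17 — fails.
7) a8=11, a6=-14, a2=11; 1 of them equals -14 — holds.
8) a4 - a2 = 3 - 11 = -8 — holds.
9) a3 = 5 = 5 (first disjunct) — holds.
10) a4 + a7 = 3 + 1 = 4; 4 ≥ 3, bound 3 not met — fails.
11) a7 + a4 = 4; 4 mod 3 = 1 — holds.
12) a2 + a6 = 11 + (-14) = -3 — holds.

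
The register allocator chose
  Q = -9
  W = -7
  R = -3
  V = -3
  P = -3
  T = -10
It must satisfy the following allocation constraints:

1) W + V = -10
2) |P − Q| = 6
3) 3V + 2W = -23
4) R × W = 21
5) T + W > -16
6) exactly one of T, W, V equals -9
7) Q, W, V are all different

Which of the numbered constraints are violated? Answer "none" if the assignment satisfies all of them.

1) W + V = -7 + (-3) = -10  ✓
2) |-3 − (-9)| = 6  ✓
3) 3V + 2W = 3(-3) + 2(-7) = -23  ✓
4) R × W = -3 × (-7) = 21  ✓
5) T + W = -10 + (-7) = -17; -17 ≤ -16, bound -16 not met  ✗
6) T=-10, W=-7, V=-3; 0 of them equal -9, not exactly one  ✗
7) values -9, -7, -3 are pairwise distinct  ✓

Constraints 5, 6 do not hold.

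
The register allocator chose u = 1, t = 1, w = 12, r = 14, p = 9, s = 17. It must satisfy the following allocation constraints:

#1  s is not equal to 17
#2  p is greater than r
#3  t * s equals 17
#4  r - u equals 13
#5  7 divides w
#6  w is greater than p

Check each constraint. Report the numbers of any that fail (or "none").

The assignment fails constraints 1, 2, and 5.

#1 s = 17, but 17 is required to differ — does not hold.
#2 p = 9, r = 14; 9 ≤ 14 (want >) — does not hold.
#3 t * s = 1 * 17 = 17 — holds.
#4 r - u = 14 - 1 = 13 — holds.
#5 12 = 7*1 + 5, so 7 does not divide 12 — does not hold.
#6 w = 12, p = 9; 12 > 9 — holds.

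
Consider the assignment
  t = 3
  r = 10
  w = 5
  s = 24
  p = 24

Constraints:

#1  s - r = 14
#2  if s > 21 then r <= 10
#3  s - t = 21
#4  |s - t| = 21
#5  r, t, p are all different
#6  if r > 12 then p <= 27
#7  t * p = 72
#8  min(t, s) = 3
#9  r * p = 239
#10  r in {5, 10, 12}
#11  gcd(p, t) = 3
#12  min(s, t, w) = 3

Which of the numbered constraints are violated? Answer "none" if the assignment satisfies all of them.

#1 s - r = 24 - 10 = 14  holds
#2 s = 24 > 21, so we need r ≤ 10; r = 10 ≤ 10  holds
#3 s - t = 24 - 3 = 21  holds
#4 |24 - 3| = 21  holds
#5 values 10, 3, 24 are pairwise distinct  holds
#6 r = 10, not > 12; antecedent false, conditional vacuously true  holds
#7 t * p = 3 * 24 = 72  holds
#8 min(3, 24) = 3  holds
#9 r * p = 10 * 24 = 240, not 239  fails
#10 r = 10 is in {5, 10, 12}  holds
#11 gcd(24, 3) = 3  holds
#12 min(24, 3, 5) = 3  holds

Constraint 9 does not hold.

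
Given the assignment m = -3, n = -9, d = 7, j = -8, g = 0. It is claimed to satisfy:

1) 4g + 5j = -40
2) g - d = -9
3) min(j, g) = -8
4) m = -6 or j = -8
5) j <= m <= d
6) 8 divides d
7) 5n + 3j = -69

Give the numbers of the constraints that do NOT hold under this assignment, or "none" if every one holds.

The assignment fails constraints 2 and 6.

1) 4g + 5j = 4(0) + 5(-8) = -40 — holds.
2) g - d = 0 - 7 = -7, not -9 — fails.
3) min(-8, 0) = -8 — holds.
4) m = -3 ≠ -6, but j = -8 = -8 (second disjunct) — holds.
5) values -8 <= -3 <= 7 — holds.
6) 7 = 8*0 + 7, so 8 does not divide 7 — fails.
7) 5n + 3j = 5(-9) + 3(-8) = -69 — holds.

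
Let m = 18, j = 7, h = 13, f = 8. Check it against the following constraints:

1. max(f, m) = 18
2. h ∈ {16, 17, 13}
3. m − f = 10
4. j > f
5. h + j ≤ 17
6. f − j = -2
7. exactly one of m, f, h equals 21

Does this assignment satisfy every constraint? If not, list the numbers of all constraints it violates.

Constraints 4, 5, 6, and 7 do not hold.

1. max(8, 18) = 18 — holds.
2. h = 13 is in {16, 17, 13} — holds.
3. m − f = 18 − 8 = 10 — holds.
4. j = 7, f = 8; 7 ≤ 8 (want >) — does not hold.
5. h + j = 13 + 7 = 20; 20 > 17, bound 17 not met — does not hold.
6. f − j = 8 − 7 = 1, not -2 — does not hold.
7. m=18, f=8, h=13; 0 of them equal 21, not exactly one — does not hold.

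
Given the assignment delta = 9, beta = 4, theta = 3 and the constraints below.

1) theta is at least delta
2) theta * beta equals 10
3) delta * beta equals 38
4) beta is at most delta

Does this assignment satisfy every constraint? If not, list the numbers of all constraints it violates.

Constraints 1, 2, 3 do not hold.

1) theta = 3, delta = 9; 3 < 9 (want ≥)  false
2) theta * beta = 3 * 4 = 12, not 10  false
3) delta * beta = 9 * 4 = 36, not 38  false
4) beta = 4, delta = 9; 4 ≤ 9  true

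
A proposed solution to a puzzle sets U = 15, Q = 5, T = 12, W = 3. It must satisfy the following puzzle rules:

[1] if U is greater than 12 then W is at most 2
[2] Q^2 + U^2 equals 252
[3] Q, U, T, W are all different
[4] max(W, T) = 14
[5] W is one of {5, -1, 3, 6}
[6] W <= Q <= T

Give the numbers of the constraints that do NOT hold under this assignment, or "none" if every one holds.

Constraints 1, 2, 4 are violated.

[1] U = 15 > 12, so we need W ≤ 2; but W = 3 > 2  false
[2] Q^2 + U^2 = 5^2 + 15^2 = 25 + 225 = 250, not 252  false
[3] values 5, 15, 12, 3 are pairwise distinct  true
[4] max(3, 12) = 12, not 14  false
[5] W = 3 is in {5, -1, 3, 6}  true
[6] values 3 <= 5 <= 12  true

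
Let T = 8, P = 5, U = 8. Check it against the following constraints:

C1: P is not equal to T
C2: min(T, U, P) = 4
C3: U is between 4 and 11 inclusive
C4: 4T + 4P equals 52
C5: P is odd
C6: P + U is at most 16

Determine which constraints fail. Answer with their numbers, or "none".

C1: P = 5, T = 8; distinct — holds.
C2: min(8, 8, 5) = 5, not 4 — does not hold.
C3: U = 8 lies in [4, 11] — holds.
C4: 4T + 4P = 4(8) + 4(5) = 52 — holds.
C5: P = 5 is odd — holds.
C6: P + U = 5 + 8 = 13; 13 ≤ 16 — holds.

Constraint 2 is violated.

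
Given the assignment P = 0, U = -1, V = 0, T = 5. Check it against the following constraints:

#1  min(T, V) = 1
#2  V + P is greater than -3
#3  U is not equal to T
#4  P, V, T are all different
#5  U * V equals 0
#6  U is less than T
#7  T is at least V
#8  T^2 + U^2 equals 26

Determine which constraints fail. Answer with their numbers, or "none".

Constraints 1, 4 are violated.

#1 min(5, 0) = 0, not 1 — fails.
#2 V + P = 0 + 0 = 0; 0 > -3 — holds.
#3 U = -1, T = 5; distinct — holds.
#4 P = V = 0, not all different — fails.
#5 U * V = -1 * 0 = 0 — holds.
#6 U = -1, T = 5; -1 < 5 — holds.
#7 T = 5, V = 0; 5 ≥ 0 — holds.
#8 T^2 + U^2 = 5^2 + (-1)^2 = 25 + 1 = 26 — holds.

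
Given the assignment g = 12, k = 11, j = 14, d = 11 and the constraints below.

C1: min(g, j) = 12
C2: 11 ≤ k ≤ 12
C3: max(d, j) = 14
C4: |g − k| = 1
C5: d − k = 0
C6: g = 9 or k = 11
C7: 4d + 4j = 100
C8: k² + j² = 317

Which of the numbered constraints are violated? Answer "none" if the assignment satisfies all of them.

C1: min(12, 14) = 12 — holds.
C2: k = 11 lies in [11, 12] — holds.
C3: max(11, 14) = 14 — holds.
C4: |12 − 11| = 1 — holds.
C5: d − k = 11 − 11 = 0 — holds.
C6: g = 12 ≠ 9, but k = 11 = 11 (second disjunct) — holds.
C7: 4d + 4j = 4(11) + 4(14) = 100 — holds.
C8: k² + j² = 11² + 14² = 121 + 196 = 317 — holds.

All constraints are satisfied.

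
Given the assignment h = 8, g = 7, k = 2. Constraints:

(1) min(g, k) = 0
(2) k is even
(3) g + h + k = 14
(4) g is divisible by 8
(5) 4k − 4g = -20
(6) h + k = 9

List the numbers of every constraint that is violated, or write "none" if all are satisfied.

(1) min(7, 2) = 2, not 0  false
(2) k = 2 is even  true
(3) g + h + k = 7 + 8 + 2 = 17, not 14  false
(4) 7 = 8×0 + 7, so 8 does not divide 7  false
(5) 4k − 4g = 4(2) − 4(7) = -20  true
(6) h + k = 8 + 2 = 10, not 9  false

No — constraints 1, 3, 4, 6 are not satisfied.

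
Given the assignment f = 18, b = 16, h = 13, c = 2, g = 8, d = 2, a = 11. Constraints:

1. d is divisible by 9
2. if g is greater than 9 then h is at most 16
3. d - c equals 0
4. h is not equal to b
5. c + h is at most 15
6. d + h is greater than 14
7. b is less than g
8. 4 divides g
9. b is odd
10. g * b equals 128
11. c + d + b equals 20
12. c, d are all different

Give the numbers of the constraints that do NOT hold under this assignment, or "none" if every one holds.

Violated: 1, 7, 9, and 12.

1. 2 = 9*0 + 2, so 9 does not divide 2  fails
2. g = 8, not > 9; antecedent false, conditional vacuously true  holds
3. d - c = 2 - 2 = 0  holds
4. h = 13, b = 16; distinct  holds
5. c + h = 2 + 13 = 15; 15 ≤ 15  holds
6. d + h = 2 + 13 = 15; 15 > 14  holds
7. b = 16, g = 8; 16 ≥ 8 (want <)  fails
8. 8 / 4 = 2, so 4 divides 8  holds
9. b = 16 is even  fails
10. g * b = 8 * 16 = 128  holds
11. c + d + b = 2 + 2 + 16 = 20  holds
12. c = d = 2, not all different  fails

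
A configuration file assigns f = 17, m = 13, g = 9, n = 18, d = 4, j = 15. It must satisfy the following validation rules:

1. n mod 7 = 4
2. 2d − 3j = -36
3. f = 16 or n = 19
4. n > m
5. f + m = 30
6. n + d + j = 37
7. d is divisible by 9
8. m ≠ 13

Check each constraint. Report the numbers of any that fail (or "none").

1. 18 mod 7 = 4  holds
2. 2d − 3j = 2(4) − 3(15) = -37, not -36  fails
3. f = 17 ≠ 16 and n = 18 ≠ 19; both disjuncts false  fails
4. n = 18, m = 13; 18 > 13  holds
5. f + m = 17 + 13 = 30  holds
6. n + d + j = 18 + 4 + 15 = 37  holds
7. 4 = 9×0 + 4, so 9 does not divide 4  fails
8. m = 13, but 13 is required to differ  fails

Constraints 2, 3, 7, and 8 do not hold.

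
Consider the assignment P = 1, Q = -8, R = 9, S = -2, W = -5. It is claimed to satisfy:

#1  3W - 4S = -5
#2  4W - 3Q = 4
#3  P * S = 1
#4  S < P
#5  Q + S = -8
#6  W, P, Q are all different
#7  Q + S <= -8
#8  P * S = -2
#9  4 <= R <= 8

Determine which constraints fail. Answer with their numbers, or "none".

Constraints 1, 3, 5, and 9 do not hold.

#1 3W - 4S = 3(-5) - 4(-2) = -7, not -5  fails
#2 4W - 3Q = 4(-5) - 3(-8) = 4  holds
#3 P * S = 1 * (-2) = -2, not 1  fails
#4 S = -2, P = 1; -2 < 1  holds
#5 Q + S = -8 + (-2) = -10, not -8  fails
#6 values -5, 1, -8 are pairwise distinct  holds
#7 Q + S = -8 + (-2) = -10; -10 ≤ -8  holds
#8 P * S = 1 * (-2) = -2  holds
#9 R = 9 is outside [4, 8]  fails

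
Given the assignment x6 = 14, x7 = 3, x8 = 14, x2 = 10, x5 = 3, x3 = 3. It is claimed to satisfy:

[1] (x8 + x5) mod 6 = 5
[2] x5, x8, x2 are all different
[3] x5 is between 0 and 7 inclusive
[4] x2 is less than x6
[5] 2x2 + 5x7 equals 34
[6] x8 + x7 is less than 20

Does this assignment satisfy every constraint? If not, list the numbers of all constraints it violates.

[1] x8 + x5 = 17; 17 mod 6 = 5 — holds.
[2] values 3, 14, 10 are pairwise distinct — holds.
[3] x5 = 3 lies in [0, 7] — holds.
[4] x2 = 10, x6 = 14; 10 < 14 — holds.
[5] 2x2 + 5x7 = 2(10) + 5(3) = 35, not 34 — does not hold.
[6] x8 + x7 = 14 + 3 = 17; 17 < 20 — holds.

Violated: 5.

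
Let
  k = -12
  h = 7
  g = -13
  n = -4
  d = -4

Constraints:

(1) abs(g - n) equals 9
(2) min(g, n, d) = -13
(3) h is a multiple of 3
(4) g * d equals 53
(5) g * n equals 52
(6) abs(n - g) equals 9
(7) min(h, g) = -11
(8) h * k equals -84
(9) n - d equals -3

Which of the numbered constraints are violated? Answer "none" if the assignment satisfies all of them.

(1) abs(-13 - (-4)) = 9 — satisfied.
(2) min(-13, -4, -4) = -13 — satisfied.
(3) 7 = 3*2 + 1, so 3 does not divide 7 — violated.
(4) g * d = -13 * (-4) = 52, not 53 — violated.
(5) g * n = -13 * (-4) = 52 — satisfied.
(6) abs(-4 - (-13)) = 9 — satisfied.
(7) min(7, -13) = -13, not -11 — violated.
(8) h * k = 7 * (-12) = -84 — satisfied.
(9) n - d = -4 - (-4) = 0, not -3 — violated.

Constraints 3, 4, 7, and 9 do not hold.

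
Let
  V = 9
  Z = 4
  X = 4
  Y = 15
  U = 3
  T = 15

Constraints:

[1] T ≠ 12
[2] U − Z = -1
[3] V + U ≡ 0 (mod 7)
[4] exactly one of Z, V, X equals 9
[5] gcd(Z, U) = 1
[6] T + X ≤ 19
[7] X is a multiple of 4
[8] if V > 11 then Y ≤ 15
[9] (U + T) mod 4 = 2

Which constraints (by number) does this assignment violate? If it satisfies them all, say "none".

[1] T = 15, and 15 ≠ 12 — holds.
[2] U − Z = 3 − 4 = -1 — holds.
[3] V + U = 12; 12 mod 7 = 5, not 0 — fails.
[4] Z=4, V=9, X=4; 1 of them equals 9 — holds.
[5] gcd(4, 3) = 1 — holds.
[6] T + X = 15 + 4 = 19; 19 ≤ 19 — holds.
[7] 4 / 4 = 1, so 4 divides 4 — holds.
[8] V = 9, not > 11; antecedent false, conditional vacuously true — holds.
[9] U + T = 18; 18 mod 4 = 2 — holds.

Constraint 3 does not hold.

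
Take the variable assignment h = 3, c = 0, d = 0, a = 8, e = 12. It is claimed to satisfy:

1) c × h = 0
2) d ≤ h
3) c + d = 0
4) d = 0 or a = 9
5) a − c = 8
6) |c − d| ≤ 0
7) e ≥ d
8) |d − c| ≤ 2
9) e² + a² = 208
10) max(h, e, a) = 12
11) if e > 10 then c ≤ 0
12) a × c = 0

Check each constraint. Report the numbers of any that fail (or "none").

1) c × h = 0 × 3 = 0 — holds.
2) d = 0, h = 3; 0 ≤ 3 — holds.
3) c + d = 0 + 0 = 0 — holds.
4) d = 0 = 0 (first disjunct) — holds.
5) a − c = 8 − 0 = 8 — holds.
6) |0 − 0| = 0; 0 ≤ 0 — holds.
7) e = 12, d = 0; 12 ≥ 0 — holds.
8) |0 − 0| = 0; 0 ≤ 2 — holds.
9) e² + a² = 12² + 8² = 144 + 64 = 208 — holds.
10) max(3, 12, 8) = 12 — holds.
11) e = 12 > 10, so we need c ≤ 0; c = 0 ≤ 0 — holds.
12) a × c = 8 × 0 = 0 — holds.

Yes — all constraints hold.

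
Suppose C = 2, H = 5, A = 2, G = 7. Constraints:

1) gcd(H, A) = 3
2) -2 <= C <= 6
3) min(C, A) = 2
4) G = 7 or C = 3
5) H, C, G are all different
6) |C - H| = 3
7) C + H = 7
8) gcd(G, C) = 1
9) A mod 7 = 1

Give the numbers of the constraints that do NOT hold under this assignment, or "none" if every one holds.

Constraints 1, 9 do not hold.

1) gcd(5, 2) = 1, not 3 — violated.
2) C = 2 lies in [-2, 6] — satisfied.
3) min(2, 2) = 2 — satisfied.
4) G = 7 = 7 (first disjunct) — satisfied.
5) values 5, 2, 7 are pairwise distinct — satisfied.
6) |2 - 5| = 3 — satisfied.
7) C + H = 2 + 5 = 7 — satisfied.
8) gcd(7, 2) = 1 — satisfied.
9) 2 mod 7 = 2, not 1 — violated.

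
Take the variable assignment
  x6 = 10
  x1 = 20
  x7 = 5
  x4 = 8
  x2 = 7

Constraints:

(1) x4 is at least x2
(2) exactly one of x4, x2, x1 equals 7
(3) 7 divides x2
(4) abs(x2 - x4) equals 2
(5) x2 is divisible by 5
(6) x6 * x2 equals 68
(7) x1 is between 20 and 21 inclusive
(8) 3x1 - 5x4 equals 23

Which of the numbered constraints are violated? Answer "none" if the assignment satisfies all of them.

(1) x4 = 8, x2 = 7; 8 ≥ 7  ✔
(2) x4=8, x2=7, x1=20; 1 of them equals 7  ✔
(3) 7 / 7 = 1, so 7 divides 7  ✔
(4) abs(7 - 8) = 1, not 2  ✘
(5) 7 = 5*1 + 2, so 5 does not divide 7  ✘
(6) x6 * x2 = 10 * 7 = 70, not 68  ✘
(7) x1 = 20 lies in [20, 21]  ✔
(8) 3x1 - 5x4 = 3(20) - 5(8) = 20, not 23  ✘

No — constraints 4, 5, 6, and 8 are not satisfied.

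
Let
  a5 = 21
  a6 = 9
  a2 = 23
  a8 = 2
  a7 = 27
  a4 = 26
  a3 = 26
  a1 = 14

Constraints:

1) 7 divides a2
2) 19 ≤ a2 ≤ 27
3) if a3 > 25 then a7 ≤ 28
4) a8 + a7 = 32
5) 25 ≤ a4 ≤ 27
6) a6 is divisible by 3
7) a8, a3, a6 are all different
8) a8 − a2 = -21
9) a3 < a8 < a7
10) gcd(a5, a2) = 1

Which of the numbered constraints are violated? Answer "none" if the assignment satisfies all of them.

The assignment fails constraints 1, 4, and 9.

1) 23 = 7×3 + 2, so 7 does not divide 23  false
2) a2 = 23 lies in [19, 27]  true
3) a3 = 26 > 25, so we need a7 ≤ 28; a7 = 27 ≤ 28  true
4) a8 + a7 = 2 + 27 = 29, not 32  false
5) a4 = 26 lies in [25, 27]  true
6) 9 / 3 = 3, so 3 divides 9  true
7) values 2, 26, 9 are pairwise distinct  true
8) a8 − a2 = 2 − 23 = -21  true
9) values 26, 2, 27; a3 = 26 is not < a8 = 2  false
10) gcd(21, 23) = 1  true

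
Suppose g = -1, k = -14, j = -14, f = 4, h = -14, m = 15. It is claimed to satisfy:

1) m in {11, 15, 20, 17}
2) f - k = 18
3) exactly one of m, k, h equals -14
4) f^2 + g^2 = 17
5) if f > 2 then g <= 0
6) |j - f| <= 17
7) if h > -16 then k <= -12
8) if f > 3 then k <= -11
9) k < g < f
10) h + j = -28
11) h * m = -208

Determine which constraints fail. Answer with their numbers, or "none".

Constraints 3, 6, 11 are violated.

1) m = 15 is in {11, 15, 20, 17} — holds.
2) f - k = 4 - (-14) = 18 — holds.
3) m=15, k=-14, h=-14; 2 of them equal -14, not exactly one — fails.
4) f^2 + g^2 = 4^2 + (-1)^2 = 16 + 1 = 17 — holds.
5) f = 4 > 2, so we need g ≤ 0; g = -1 ≤ 0 — holds.
6) |-14 - 4| = 18; 18 > 17, exceeds bound 17 — fails.
7) h = -14 > -16, so we need k ≤ -12; k = -14 ≤ -12 — holds.
8) f = 4 > 3, so we need k ≤ -11; k = -14 ≤ -11 — holds.
9) values -14 < -1 < 4 — holds.
10) h + j = -14 + (-14) = -28 — holds.
11) h * m = -14 * 15 = -210, not -208 — fails.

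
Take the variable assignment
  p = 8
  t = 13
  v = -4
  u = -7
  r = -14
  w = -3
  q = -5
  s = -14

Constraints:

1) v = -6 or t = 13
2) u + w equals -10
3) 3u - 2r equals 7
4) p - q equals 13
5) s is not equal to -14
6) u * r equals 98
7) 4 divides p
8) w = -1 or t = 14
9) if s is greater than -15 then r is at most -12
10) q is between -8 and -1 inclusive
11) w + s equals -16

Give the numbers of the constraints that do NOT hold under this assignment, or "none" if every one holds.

1) v = -4 ≠ -6, but t = 13 = 13 (second disjunct) — satisfied.
2) u + w = -7 + (-3) = -10 — satisfied.
3) 3u - 2r = 3(-7) - 2(-14) = 7 — satisfied.
4) p - q = 8 - (-5) = 13 — satisfied.
5) s = -14, but -14 is required to differ — violated.
6) u * r = -7 * (-14) = 98 — satisfied.
7) 8 / 4 = 2, so 4 divides 8 — satisfied.
8) w = -3 ≠ -1 and t = 13 ≠ 14; both disjuncts false — violated.
9) s = -14 > -15, so we need r ≤ -12; r = -14 ≤ -12 — satisfied.
10) q = -5 lies in [-8, -1] — satisfied.
11) w + s = -3 + (-14) = -17, not -16 — violated.

Constraints 5, 8, and 11 do not hold.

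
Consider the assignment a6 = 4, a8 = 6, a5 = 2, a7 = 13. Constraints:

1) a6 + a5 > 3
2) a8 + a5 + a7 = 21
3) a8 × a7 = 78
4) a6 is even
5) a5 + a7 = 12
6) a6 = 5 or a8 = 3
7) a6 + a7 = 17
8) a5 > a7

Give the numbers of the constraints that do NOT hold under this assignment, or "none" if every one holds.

No — constraints 5, 6, and 8 are not satisfied.

1) a6 + a5 = 4 + 2 = 6; 6 > 3  true
2) a8 + a5 + a7 = 6 + 2 + 13 = 21  true
3) a8 × a7 = 6 × 13 = 78  true
4) a6 = 4 is even  true
5) a5 + a7 = 2 + 13 = 15, not 12  false
6) a6 = 4 ≠ 5 and a8 = 6 ≠ 3; both disjuncts false  false
7) a6 + a7 = 4 + 13 = 17  true
8) a5 = 2, a7 = 13; 2 ≤ 13 (want >)  false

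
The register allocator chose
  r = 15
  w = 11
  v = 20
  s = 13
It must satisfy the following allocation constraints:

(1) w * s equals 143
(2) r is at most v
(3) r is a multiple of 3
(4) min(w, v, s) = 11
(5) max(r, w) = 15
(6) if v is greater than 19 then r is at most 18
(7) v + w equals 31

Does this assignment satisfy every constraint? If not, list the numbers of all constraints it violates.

(1) w * s = 11 * 13 = 143 — holds.
(2) r = 15, v = 20; 15 ≤ 20 — holds.
(3) 15 / 3 = 5, so 3 divides 15 — holds.
(4) min(11, 20, 13) = 11 — holds.
(5) max(15, 11) = 15 — holds.
(6) v = 20 > 19, so we need r ≤ 18; r = 15 ≤ 18 — holds.
(7) v + w = 20 + 11 = 31 — holds.

None — every constraint holds.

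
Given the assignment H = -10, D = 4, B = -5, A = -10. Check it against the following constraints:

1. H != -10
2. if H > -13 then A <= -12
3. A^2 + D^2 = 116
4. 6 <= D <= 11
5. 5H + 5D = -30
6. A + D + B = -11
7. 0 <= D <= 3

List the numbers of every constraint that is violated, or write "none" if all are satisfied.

Violated: 1, 2, 4, and 7.

1. H = -10, but -10 is required to differ — violated.
2. H = -10 > -13, so we need A ≤ -12; but A = -10 > -12 — violated.
3. A^2 + D^2 = (-10)^2 + 4^2 = 100 + 16 = 116 — OK.
4. D = 4 is outside [6, 11] — violated.
5. 5H + 5D = 5(-10) + 5(4) = -30 — OK.
6. A + D + B = -10 + 4 + (-5) = -11 — OK.
7. D = 4 is outside [0, 3] — violated.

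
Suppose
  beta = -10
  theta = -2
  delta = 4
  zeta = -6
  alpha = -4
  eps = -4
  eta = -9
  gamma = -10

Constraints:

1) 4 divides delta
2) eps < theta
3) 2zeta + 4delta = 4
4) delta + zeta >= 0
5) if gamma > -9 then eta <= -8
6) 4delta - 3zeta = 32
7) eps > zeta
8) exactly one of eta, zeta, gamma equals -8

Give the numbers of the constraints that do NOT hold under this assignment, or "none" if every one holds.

1) 4 / 4 = 1, so 4 divides 4  ✓
2) eps = -4, theta = -2; -4 < -2  ✓
3) 2zeta + 4delta = 2(-6) + 4(4) = 4  ✓
4) delta + zeta = 4 + (-6) = -2; -2 < 0, bound 0 not met  ✗
5) gamma = -10, not > -9; antecedent false, conditional vacuously true  ✓
6) 4delta - 3zeta = 4(4) - 3(-6) = 34, not 32  ✗
7) eps = -4, zeta = -6; -4 > -6  ✓
8) eta=-9, zeta=-6, gamma=-10; 0 of them equal -8, not exactly one  ✗

Violated: 4, 6, and 8.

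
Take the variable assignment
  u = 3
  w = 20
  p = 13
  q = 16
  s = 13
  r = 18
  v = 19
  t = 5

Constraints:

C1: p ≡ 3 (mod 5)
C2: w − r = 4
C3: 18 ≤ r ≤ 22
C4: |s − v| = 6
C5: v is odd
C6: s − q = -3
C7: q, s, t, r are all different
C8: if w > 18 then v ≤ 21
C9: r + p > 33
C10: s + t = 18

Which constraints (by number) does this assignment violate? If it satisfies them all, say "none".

C1: 13 mod 5 = 3  ✔
C2: w − r = 20 − 18 = 2, not 4  ✘
C3: r = 18 lies in [18, 22]  ✔
C4: |13 − 19| = 6  ✔
C5: v = 19 is odd  ✔
C6: s − q = 13 − 16 = -3  ✔
C7: values 16, 13, 5, 18 are pairwise distinct  ✔
C8: w = 20 > 18, so we need v ≤ 21; v = 19 ≤ 21  ✔
C9: r + p = 18 + 13 = 31; 31 ≤ 33, bound 33 not met  ✘
C10: s + t = 13 + 5 = 18  ✔

No — constraints 2 and 9 are not satisfied.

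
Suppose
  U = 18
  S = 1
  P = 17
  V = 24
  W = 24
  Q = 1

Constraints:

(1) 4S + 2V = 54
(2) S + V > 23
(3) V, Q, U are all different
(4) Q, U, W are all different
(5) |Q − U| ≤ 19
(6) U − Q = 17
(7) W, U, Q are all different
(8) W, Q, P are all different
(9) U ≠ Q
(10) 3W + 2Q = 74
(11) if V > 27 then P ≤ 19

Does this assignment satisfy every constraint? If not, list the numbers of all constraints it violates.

Constraint 1 is violated.

(1) 4S + 2V = 4(1) + 2(24) = 52, not 54  fails
(2) S + V = 1 + 24 = 25; 25 > 23  holds
(3) values 24, 1, 18 are pairwise distinct  holds
(4) values 1, 18, 24 are pairwise distinct  holds
(5) |1 − 18| = 17; 17 ≤ 19  holds
(6) U − Q = 18 − 1 = 17  holds
(7) values 24, 18, 1 are pairwise distinct  holds
(8) values 24, 1, 17 are pairwise distinct  holds
(9) U = 18, Q = 1; distinct  holds
(10) 3W + 2Q = 3(24) + 2(1) = 74  holds
(11) V = 24, not > 27; antecedent false, conditional vacuously true  holds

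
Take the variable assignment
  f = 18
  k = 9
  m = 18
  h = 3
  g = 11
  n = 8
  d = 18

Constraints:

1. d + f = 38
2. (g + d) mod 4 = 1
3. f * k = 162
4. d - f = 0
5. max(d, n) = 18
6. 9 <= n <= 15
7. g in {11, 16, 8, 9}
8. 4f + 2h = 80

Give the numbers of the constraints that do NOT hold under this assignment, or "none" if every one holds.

1. d + f = 18 + 18 = 36, not 38 — does not hold.
2. g + d = 29; 29 mod 4 = 1 — holds.
3. f * k = 18 * 9 = 162 — holds.
4. d - f = 18 - 18 = 0 — holds.
5. max(18, 8) = 18 — holds.
6. n = 8 is outside [9, 15] — does not hold.
7. g = 11 is in {11, 16, 8, 9} — holds.
8. 4f + 2h = 4(18) + 2(3) = 78, not 80 — does not hold.

Constraints 1, 6, and 8 are violated.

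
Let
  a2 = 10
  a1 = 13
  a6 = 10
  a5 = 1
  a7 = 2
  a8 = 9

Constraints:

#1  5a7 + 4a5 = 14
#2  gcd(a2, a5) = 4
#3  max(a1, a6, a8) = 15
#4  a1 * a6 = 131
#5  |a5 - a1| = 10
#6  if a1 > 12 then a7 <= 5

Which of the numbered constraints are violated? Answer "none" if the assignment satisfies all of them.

#1 5a7 + 4a5 = 5(2) + 4(1) = 14  holds
#2 gcd(10, 1) = 1, not 4  fails
#3 max(13, 10, 9) = 13, not 15  fails
#4 a1 * a6 = 13 * 10 = 130, not 131  fails
#5 |1 - 13| = 12, not 10  fails
#6 a1 = 13 > 12, so we need a7 ≤ 5; a7 = 2 ≤ 5  holds

Violated: 2, 3, 4, and 5.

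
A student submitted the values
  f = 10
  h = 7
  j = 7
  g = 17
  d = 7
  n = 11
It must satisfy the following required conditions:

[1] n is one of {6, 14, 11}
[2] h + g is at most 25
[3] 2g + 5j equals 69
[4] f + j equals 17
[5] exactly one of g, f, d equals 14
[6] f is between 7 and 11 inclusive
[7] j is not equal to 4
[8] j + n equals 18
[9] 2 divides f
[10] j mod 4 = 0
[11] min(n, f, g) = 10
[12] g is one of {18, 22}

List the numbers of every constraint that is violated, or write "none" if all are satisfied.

Constraints 5, 10, 12 do not hold.

[1] n = 11 is in {6, 14, 11} — satisfied.
[2] h + g = 7 + 17 = 24; 24 ≤ 25 — satisfied.
[3] 2g + 5j = 2(17) + 5(7) = 69 — satisfied.
[4] f + j = 10 + 7 = 17 — satisfied.
[5] g=17, f=10, d=7; 0 of them equal 14, not exactly one — violated.
[6] f = 10 lies in [7, 11] — satisfied.
[7] j = 7, and 7 ≠ 4 — satisfied.
[8] j + n = 7 + 11 = 18 — satisfied.
[9] 10 / 2 = 5, so 2 divides 10 — satisfied.
[10] 7 mod 4 = 3, not 0 — violated.
[11] min(11, 10, 17) = 10 — satisfied.
[12] g = 17 is not in {18, 22} — violated.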